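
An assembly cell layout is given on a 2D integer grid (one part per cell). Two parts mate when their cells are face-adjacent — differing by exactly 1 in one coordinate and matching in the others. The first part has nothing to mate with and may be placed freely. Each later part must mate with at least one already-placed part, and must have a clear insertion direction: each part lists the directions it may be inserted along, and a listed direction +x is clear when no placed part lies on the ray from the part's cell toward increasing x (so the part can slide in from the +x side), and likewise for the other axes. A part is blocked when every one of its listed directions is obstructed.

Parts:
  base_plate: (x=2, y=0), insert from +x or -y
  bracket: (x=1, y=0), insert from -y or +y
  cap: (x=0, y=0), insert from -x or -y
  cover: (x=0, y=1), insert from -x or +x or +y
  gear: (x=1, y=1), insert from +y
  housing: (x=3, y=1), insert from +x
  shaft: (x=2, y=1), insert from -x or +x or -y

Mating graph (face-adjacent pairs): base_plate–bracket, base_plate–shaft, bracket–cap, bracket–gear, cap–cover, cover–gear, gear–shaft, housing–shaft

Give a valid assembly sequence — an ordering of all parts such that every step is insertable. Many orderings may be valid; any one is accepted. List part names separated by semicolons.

1. housing@(3, 1) [+x clear] — {housing}
2. shaft@(2, 1) [-x clear] — {housing, shaft}
3. gear@(1, 1) [+y clear] — {gear, housing, shaft}
4. bracket@(1, 0) [-y clear] — {bracket, gear, housing, shaft}
5. cap@(0, 0) [-x clear] — {bracket, cap, gear, housing, shaft}
6. cover@(0, 1) [-x clear] — {bracket, cap, cover, gear, housing, shaft}
7. base_plate@(2, 0) [+x clear] — {base_plate, bracket, cap, cover, gear, housing, shaft}

housing; shaft; gear; bracket; cap; cover; base_plate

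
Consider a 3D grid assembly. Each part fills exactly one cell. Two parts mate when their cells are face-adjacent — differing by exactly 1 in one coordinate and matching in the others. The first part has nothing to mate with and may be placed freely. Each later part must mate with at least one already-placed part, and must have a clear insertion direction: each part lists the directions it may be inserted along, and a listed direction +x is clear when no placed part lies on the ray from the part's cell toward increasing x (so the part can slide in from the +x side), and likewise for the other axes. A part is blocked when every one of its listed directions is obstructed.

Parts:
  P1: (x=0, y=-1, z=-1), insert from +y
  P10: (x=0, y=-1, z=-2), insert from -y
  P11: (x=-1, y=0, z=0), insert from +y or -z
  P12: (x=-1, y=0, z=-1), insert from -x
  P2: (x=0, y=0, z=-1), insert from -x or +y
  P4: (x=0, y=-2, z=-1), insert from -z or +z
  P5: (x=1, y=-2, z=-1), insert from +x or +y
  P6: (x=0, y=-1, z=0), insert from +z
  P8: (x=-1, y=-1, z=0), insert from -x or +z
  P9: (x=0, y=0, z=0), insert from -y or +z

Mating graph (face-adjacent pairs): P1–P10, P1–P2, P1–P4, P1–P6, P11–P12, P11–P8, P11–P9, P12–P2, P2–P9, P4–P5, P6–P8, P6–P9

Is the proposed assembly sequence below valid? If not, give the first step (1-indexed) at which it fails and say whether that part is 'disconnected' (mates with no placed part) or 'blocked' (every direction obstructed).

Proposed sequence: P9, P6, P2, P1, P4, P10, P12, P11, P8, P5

1. P9@(0, 0, 0) [-y clear] — {P9}
2. P6@(0, -1, 0) [+z clear] — {P6, P9}
3. P2@(0, 0, -1) [-x clear] — {P2, P6, P9}
4. P1@(0, -1, -1) — +y all obstructed ⇒ blocked

Invalid at step 4 (blocked)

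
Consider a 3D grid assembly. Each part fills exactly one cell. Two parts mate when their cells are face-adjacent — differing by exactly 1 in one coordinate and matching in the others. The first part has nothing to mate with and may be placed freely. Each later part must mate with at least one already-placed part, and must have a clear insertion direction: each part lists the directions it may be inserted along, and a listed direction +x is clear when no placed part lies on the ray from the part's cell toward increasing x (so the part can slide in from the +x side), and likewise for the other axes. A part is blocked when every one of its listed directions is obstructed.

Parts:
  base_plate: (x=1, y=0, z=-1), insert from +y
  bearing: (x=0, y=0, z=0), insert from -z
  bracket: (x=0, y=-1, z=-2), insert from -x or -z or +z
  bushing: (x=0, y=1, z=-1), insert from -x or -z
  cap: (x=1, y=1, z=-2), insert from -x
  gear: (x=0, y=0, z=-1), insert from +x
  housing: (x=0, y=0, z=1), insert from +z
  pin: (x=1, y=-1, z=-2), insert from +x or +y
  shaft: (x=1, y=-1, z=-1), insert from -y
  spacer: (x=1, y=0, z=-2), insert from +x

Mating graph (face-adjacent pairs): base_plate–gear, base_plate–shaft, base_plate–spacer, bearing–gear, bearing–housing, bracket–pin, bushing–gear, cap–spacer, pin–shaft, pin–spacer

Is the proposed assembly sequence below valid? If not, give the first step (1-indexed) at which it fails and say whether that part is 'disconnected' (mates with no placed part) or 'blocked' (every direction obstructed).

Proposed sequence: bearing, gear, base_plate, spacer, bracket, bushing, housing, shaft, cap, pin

1. bearing@(0, 0, 0) [-z clear] — {bearing}
2. gear@(0, 0, -1) [+x clear] — {bearing, gear}
3. base_plate@(1, 0, -1) [+y clear] — {base_plate, bearing, gear}
4. spacer@(1, 0, -2) [+x clear] — {base_plate, bearing, gear, spacer}
5. bracket@(0, -1, -2) — no placed neighbour ⇒ disconnected

Invalid at step 5 (disconnected)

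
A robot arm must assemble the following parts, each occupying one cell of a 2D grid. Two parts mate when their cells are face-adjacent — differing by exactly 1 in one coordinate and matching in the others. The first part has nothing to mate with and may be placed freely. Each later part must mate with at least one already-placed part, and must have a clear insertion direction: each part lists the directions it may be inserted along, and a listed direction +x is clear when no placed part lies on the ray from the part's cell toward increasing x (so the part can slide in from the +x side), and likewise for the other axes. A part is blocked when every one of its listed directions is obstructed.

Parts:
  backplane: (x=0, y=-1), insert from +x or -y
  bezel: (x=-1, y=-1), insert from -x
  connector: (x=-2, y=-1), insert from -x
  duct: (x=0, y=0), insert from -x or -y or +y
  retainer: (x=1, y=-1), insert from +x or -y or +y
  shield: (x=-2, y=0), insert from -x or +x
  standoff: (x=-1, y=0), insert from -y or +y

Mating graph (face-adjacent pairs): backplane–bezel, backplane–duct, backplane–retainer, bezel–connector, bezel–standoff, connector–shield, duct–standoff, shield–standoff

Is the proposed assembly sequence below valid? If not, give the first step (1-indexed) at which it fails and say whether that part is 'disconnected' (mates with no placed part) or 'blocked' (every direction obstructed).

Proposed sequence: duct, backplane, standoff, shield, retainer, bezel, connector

1. duct@(0, 0) [-x clear] — {duct}
2. backplane@(0, -1) [+x clear] — {backplane, duct}
3. standoff@(-1, 0) [-y clear] — {backplane, duct, standoff}
4. shield@(-2, 0) [-x clear] — {backplane, duct, shield, standoff}
5. retainer@(1, -1) [+x clear] — {backplane, duct, retainer, shield, standoff}
6. bezel@(-1, -1) [-x clear] — {backplane, bezel, duct, retainer, shield, standoff}
7. connector@(-2, -1) [-x clear] — {backplane, bezel, connector, duct, retainer, shield, standoff}

Valid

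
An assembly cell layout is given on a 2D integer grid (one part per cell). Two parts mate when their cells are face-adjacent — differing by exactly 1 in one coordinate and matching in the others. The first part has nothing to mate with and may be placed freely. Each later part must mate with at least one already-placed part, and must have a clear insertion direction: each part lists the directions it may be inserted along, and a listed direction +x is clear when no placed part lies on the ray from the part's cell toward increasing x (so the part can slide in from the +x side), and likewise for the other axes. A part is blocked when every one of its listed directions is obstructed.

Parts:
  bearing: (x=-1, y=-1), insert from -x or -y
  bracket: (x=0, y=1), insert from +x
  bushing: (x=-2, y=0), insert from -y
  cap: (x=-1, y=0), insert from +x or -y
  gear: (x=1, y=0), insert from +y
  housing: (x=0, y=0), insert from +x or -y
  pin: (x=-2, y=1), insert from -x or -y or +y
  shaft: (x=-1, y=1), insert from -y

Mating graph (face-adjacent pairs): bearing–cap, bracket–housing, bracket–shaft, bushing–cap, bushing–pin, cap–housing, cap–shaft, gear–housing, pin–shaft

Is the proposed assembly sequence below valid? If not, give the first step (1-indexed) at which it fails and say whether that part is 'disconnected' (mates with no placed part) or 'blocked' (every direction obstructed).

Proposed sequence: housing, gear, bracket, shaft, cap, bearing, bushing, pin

Valid

1. housing@(0, 0) [+x clear] — {housing}
2. gear@(1, 0) [+y clear] — {gear, housing}
3. bracket@(0, 1) [+x clear] — {bracket, gear, housing}
4. shaft@(-1, 1) [-y clear] — {bracket, gear, housing, shaft}
5. cap@(-1, 0) [-y clear] — {bracket, cap, gear, housing, shaft}
6. bearing@(-1, -1) [-x clear] — {bearing, bracket, cap, gear, housing, shaft}
7. bushing@(-2, 0) [-y clear] — {bearing, bracket, bushing, cap, gear, housing, shaft}
8. pin@(-2, 1) [-x clear] — {bearing, bracket, bushing, cap, gear, housing, pin, shaft}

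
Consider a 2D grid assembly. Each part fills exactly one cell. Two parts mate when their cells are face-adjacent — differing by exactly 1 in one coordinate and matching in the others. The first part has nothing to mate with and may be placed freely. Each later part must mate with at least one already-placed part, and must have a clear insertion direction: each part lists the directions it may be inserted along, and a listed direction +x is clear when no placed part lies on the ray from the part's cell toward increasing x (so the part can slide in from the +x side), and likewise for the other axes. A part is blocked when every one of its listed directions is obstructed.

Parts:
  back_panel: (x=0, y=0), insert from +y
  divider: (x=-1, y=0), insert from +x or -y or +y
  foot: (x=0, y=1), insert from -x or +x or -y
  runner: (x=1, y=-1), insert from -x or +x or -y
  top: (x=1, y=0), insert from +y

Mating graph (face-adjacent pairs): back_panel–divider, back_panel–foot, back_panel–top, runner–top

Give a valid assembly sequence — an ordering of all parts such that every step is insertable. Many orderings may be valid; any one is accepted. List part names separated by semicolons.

runner; top; back_panel; divider; foot

1. runner@(1, -1) [-x clear] — {runner}
2. top@(1, 0) [+y clear] — {runner, top}
3. back_panel@(0, 0) [+y clear] — {back_panel, runner, top}
4. divider@(-1, 0) [-y clear] — {back_panel, divider, runner, top}
5. foot@(0, 1) [-x clear] — {back_panel, divider, foot, runner, top}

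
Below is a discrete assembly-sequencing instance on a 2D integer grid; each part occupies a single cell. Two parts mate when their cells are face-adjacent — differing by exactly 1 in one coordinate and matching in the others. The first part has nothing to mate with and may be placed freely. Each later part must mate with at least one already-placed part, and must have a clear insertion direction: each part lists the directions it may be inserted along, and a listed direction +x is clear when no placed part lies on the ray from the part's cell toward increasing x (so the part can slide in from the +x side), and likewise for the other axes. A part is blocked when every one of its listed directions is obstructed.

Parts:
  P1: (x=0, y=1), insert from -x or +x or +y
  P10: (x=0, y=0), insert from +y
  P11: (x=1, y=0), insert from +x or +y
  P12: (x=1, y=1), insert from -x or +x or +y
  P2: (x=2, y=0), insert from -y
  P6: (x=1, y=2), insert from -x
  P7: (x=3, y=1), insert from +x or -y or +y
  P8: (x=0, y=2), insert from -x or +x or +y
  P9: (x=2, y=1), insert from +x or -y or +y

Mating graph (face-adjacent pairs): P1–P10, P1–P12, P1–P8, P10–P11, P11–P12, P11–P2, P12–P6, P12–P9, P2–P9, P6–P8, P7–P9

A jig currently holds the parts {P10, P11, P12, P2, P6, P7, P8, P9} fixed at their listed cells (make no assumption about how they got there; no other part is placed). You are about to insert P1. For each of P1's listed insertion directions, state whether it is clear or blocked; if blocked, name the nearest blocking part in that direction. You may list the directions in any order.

-x: ray from P1(0, 1) has no placed part ⇒ clear
+x: nearest on ray is P12@(1, 1) ⇒ blocked
+y: nearest on ray is P8@(0, 2) ⇒ blocked

+x: blocked by P12; +y: blocked by P8; -x: clear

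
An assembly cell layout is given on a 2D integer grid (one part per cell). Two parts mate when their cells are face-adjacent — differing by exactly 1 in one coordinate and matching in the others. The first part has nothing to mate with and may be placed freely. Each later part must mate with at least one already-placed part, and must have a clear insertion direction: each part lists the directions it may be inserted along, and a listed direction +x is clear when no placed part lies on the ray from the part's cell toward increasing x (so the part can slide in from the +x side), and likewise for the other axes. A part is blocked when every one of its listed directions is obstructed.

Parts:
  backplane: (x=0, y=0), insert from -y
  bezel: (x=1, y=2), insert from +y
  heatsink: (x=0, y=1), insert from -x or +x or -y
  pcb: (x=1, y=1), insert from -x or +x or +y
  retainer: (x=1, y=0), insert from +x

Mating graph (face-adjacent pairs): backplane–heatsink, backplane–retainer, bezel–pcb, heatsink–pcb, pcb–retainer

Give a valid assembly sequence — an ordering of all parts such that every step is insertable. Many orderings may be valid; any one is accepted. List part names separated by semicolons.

1. bezel@(1, 2) [+y clear] — {bezel}
2. pcb@(1, 1) [-x clear] — {bezel, pcb}
3. heatsink@(0, 1) [-x clear] — {bezel, heatsink, pcb}
4. backplane@(0, 0) [-y clear] — {backplane, bezel, heatsink, pcb}
5. retainer@(1, 0) [+x clear] — {backplane, bezel, heatsink, pcb, retainer}

bezel; pcb; heatsink; backplane; retainer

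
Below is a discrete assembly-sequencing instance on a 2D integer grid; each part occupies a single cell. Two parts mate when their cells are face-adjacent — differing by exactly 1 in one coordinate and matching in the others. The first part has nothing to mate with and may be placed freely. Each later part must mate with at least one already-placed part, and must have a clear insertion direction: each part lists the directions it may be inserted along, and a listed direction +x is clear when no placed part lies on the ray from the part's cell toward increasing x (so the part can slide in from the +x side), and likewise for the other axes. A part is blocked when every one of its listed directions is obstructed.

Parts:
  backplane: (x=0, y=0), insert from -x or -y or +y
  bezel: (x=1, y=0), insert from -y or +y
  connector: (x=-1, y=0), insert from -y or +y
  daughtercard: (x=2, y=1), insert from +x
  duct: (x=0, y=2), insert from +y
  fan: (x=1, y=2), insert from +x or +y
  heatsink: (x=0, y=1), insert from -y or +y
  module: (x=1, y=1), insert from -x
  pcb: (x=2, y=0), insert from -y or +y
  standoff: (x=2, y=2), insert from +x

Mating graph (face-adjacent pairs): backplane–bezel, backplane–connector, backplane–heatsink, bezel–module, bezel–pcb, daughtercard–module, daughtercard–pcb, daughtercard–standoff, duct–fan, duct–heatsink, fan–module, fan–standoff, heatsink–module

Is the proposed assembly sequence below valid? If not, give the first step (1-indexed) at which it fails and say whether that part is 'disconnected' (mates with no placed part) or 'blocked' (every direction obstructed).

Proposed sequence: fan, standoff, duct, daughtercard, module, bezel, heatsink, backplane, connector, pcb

1. fan@(1, 2) [+x clear] — {fan}
2. standoff@(2, 2) [+x clear] — {fan, standoff}
3. duct@(0, 2) [+y clear] — {duct, fan, standoff}
4. daughtercard@(2, 1) [+x clear] — {daughtercard, duct, fan, standoff}
5. module@(1, 1) [-x clear] — {daughtercard, duct, fan, module, standoff}
6. bezel@(1, 0) [-y clear] — {bezel, daughtercard, duct, fan, module, standoff}
7. heatsink@(0, 1) [-y clear] — {bezel, daughtercard, duct, fan, heatsink, module, standoff}
8. backplane@(0, 0) [-x clear] — {backplane, bezel, daughtercard, duct, fan, heatsink, module, standoff}
9. connector@(-1, 0) [-y clear] — {backplane, bezel, connector, daughtercard, duct, fan, heatsink, module, standoff}
10. pcb@(2, 0) [-y clear] — {backplane, bezel, connector, daughtercard, duct, fan, heatsink, module, pcb, standoff}

Valid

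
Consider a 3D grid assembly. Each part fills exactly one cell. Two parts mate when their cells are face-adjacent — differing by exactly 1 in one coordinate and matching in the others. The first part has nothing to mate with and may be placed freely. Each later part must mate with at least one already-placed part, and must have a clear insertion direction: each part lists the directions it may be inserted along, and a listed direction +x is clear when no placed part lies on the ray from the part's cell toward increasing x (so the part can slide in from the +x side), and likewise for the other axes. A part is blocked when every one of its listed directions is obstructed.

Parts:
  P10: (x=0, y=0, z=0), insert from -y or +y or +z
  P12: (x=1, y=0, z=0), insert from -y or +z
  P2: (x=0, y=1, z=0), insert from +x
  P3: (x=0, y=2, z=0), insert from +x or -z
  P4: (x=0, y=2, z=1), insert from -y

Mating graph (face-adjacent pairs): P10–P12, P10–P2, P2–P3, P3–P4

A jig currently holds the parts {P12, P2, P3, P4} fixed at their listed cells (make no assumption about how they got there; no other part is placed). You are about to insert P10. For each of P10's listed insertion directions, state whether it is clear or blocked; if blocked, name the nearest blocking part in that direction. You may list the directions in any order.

-y: ray from P10(0, 0, 0) has no placed part ⇒ clear
+y: nearest on ray is P2@(0, 1, 0) ⇒ blocked
+z: ray from P10(0, 0, 0) has no placed part ⇒ clear

+y: blocked by P2; +z: clear; -y: clear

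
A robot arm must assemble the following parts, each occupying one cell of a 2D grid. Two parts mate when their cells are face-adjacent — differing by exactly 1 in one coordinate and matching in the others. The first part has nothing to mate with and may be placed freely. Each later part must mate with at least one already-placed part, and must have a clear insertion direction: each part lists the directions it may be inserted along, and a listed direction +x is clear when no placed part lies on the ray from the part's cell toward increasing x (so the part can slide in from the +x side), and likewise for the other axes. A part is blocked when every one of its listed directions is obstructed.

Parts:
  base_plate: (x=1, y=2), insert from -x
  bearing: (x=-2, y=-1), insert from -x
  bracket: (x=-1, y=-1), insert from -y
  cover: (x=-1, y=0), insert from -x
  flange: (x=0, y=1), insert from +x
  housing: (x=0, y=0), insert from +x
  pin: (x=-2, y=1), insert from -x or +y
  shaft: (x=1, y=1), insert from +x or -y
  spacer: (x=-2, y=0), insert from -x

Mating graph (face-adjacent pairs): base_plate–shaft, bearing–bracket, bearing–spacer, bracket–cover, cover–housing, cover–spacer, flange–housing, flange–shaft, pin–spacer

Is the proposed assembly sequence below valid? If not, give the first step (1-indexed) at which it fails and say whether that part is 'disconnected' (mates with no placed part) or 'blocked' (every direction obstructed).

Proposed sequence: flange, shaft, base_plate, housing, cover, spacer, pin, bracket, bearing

Valid

1. flange@(0, 1) [+x clear] — {flange}
2. shaft@(1, 1) [+x clear] — {flange, shaft}
3. base_plate@(1, 2) [-x clear] — {base_plate, flange, shaft}
4. housing@(0, 0) [+x clear] — {base_plate, flange, housing, shaft}
5. cover@(-1, 0) [-x clear] — {base_plate, cover, flange, housing, shaft}
6. spacer@(-2, 0) [-x clear] — {base_plate, cover, flange, housing, shaft, spacer}
7. pin@(-2, 1) [-x clear] — {base_plate, cover, flange, housing, pin, shaft, spacer}
8. bracket@(-1, -1) [-y clear] — {base_plate, bracket, cover, flange, housing, pin, shaft, spacer}
9. bearing@(-2, -1) [-x clear] — {base_plate, bearing, bracket, cover, flange, housing, pin, shaft, spacer}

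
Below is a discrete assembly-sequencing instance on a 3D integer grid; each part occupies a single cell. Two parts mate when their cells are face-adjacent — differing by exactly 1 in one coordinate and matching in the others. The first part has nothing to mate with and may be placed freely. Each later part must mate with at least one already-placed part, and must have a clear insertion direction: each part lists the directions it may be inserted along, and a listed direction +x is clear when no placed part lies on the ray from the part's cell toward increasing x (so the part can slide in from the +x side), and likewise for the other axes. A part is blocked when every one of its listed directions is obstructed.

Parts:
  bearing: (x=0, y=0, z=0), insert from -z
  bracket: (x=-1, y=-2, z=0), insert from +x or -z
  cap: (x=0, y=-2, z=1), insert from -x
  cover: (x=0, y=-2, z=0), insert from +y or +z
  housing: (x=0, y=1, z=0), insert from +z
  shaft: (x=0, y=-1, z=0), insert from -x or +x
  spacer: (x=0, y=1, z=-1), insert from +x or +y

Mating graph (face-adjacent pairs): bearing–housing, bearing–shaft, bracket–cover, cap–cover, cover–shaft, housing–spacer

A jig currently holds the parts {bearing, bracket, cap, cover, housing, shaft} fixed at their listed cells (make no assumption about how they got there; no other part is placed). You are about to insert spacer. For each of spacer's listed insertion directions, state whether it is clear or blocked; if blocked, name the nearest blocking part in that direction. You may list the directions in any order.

+x: clear; +y: clear

+x: ray from spacer(0, 1, -1) has no placed part ⇒ clear
+y: ray from spacer(0, 1, -1) has no placed part ⇒ clear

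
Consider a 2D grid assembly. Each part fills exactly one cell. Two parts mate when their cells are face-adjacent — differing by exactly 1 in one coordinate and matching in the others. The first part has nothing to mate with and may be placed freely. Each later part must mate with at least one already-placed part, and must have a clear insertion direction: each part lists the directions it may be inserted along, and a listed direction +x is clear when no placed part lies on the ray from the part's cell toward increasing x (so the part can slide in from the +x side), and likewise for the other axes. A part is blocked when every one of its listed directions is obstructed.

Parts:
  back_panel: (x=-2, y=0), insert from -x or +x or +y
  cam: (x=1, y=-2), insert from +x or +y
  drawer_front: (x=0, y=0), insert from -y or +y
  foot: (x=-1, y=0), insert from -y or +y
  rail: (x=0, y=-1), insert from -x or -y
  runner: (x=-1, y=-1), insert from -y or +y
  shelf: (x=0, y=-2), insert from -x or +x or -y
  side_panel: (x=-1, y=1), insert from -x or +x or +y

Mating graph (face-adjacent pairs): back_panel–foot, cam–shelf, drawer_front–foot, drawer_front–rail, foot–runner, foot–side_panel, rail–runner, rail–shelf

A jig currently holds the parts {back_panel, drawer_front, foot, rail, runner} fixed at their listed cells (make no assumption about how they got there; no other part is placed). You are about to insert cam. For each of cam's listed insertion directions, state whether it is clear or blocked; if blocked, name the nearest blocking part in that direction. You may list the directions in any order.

+x: clear; +y: clear

+x: ray from cam(1, -2) has no placed part ⇒ clear
+y: ray from cam(1, -2) has no placed part ⇒ clear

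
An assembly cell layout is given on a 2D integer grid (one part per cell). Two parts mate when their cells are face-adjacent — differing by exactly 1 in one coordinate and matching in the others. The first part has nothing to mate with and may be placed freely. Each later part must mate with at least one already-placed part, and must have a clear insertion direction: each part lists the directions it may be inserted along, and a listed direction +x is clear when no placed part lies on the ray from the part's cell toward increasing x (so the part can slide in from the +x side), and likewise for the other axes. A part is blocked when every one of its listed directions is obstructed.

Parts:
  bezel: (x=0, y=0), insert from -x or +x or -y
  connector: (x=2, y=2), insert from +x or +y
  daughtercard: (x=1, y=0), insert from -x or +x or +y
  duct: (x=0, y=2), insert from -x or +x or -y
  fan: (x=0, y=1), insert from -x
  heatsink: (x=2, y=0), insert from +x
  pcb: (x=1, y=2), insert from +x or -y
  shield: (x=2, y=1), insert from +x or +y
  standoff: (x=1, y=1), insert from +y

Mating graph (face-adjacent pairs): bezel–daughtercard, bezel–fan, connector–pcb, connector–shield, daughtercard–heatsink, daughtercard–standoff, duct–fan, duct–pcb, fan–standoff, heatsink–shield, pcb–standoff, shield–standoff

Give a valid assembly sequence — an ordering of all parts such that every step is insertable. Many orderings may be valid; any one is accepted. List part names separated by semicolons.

1. shield@(2, 1) [+x clear] — {shield}
2. heatsink@(2, 0) [+x clear] — {heatsink, shield}
3. daughtercard@(1, 0) [-x clear] — {daughtercard, heatsink, shield}
4. bezel@(0, 0) [-x clear] — {bezel, daughtercard, heatsink, shield}
5. fan@(0, 1) [-x clear] — {bezel, daughtercard, fan, heatsink, shield}
6. duct@(0, 2) [-x clear] — {bezel, daughtercard, duct, fan, heatsink, shield}
7. standoff@(1, 1) [+y clear] — {bezel, daughtercard, duct, fan, heatsink, shield, standoff}
8. pcb@(1, 2) [+x clear] — {bezel, daughtercard, duct, fan, heatsink, pcb, shield, standoff}
9. connector@(2, 2) [+x clear] — {bezel, connector, daughtercard, duct, fan, heatsink, pcb, shield, standoff}

shield; heatsink; daughtercard; bezel; fan; duct; standoff; pcb; connector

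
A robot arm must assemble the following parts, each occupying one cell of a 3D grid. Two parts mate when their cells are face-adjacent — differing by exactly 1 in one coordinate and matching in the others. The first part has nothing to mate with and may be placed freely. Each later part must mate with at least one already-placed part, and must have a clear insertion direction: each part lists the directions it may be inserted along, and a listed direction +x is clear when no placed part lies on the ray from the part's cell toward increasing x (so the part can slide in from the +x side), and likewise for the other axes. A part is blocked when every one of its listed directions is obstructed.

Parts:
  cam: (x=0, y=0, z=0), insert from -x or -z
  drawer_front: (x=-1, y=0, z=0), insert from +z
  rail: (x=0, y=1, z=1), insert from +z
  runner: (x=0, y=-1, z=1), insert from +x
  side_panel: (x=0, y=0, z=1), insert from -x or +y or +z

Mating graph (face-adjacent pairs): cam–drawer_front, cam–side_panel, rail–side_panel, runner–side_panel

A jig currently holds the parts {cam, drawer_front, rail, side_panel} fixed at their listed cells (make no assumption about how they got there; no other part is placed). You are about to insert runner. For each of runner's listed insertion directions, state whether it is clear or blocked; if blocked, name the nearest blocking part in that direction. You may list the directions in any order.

+x: clear

+x: ray from runner(0, -1, 1) has no placed part ⇒ clear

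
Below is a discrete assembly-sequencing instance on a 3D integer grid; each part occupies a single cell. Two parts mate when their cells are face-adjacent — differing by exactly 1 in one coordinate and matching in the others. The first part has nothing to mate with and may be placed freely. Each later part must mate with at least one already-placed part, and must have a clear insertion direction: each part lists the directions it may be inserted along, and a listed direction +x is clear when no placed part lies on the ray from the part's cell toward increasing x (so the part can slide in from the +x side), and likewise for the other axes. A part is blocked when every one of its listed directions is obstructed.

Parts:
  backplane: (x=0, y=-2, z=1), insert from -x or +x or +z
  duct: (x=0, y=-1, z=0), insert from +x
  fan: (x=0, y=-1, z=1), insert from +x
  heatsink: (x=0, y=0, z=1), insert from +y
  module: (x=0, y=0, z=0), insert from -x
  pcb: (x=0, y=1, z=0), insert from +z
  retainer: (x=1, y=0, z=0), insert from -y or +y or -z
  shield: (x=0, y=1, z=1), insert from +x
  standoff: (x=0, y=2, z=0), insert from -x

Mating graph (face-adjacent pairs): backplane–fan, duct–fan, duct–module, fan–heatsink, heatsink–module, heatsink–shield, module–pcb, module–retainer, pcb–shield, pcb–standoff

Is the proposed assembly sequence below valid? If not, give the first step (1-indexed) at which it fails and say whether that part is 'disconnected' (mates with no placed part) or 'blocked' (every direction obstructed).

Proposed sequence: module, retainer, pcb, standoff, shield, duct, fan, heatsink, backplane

1. module@(0, 0, 0) [-x clear] — {module}
2. retainer@(1, 0, 0) [-y clear] — {module, retainer}
3. pcb@(0, 1, 0) [+z clear] — {module, pcb, retainer}
4. standoff@(0, 2, 0) [-x clear] — {module, pcb, retainer, standoff}
5. shield@(0, 1, 1) [+x clear] — {module, pcb, retainer, shield, standoff}
6. duct@(0, -1, 0) [+x clear] — {duct, module, pcb, retainer, shield, standoff}
7. fan@(0, -1, 1) [+x clear] — {duct, fan, module, pcb, retainer, shield, standoff}
8. heatsink@(0, 0, 1) — +y all obstructed ⇒ blocked

Invalid at step 8 (blocked)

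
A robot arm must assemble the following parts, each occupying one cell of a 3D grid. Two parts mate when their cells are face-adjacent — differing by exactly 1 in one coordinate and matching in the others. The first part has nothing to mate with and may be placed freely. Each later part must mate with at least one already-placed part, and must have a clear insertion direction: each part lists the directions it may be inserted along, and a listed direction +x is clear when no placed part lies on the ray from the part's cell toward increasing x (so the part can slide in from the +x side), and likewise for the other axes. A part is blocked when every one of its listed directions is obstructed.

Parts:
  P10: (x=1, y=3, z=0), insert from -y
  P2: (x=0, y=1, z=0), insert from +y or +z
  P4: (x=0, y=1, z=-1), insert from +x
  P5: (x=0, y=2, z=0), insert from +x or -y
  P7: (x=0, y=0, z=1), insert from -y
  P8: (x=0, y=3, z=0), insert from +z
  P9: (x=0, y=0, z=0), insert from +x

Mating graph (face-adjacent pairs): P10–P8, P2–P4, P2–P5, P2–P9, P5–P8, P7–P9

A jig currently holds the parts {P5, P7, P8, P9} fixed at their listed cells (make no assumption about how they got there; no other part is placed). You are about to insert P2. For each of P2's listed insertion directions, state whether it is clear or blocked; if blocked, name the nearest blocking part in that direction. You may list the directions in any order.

+y: nearest on ray is P5@(0, 2, 0) ⇒ blocked
+z: ray from P2(0, 1, 0) has no placed part ⇒ clear

+y: blocked by P5; +z: clear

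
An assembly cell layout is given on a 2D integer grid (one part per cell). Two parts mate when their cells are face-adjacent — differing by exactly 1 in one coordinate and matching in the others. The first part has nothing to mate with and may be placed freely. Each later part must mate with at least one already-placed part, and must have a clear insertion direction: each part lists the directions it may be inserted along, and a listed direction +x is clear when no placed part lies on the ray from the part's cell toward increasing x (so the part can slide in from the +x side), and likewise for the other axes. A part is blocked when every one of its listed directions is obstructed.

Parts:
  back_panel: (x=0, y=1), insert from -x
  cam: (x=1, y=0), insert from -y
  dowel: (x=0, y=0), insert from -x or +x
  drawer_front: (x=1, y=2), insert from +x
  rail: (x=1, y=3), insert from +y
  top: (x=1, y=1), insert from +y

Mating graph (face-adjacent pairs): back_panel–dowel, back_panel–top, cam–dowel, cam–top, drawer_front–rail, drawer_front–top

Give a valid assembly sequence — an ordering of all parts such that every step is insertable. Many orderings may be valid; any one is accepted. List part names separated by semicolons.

dowel; back_panel; top; drawer_front; rail; cam

1. dowel@(0, 0) [-x clear] — {dowel}
2. back_panel@(0, 1) [-x clear] — {back_panel, dowel}
3. top@(1, 1) [+y clear] — {back_panel, dowel, top}
4. drawer_front@(1, 2) [+x clear] — {back_panel, dowel, drawer_front, top}
5. rail@(1, 3) [+y clear] — {back_panel, dowel, drawer_front, rail, top}
6. cam@(1, 0) [-y clear] — {back_panel, cam, dowel, drawer_front, rail, top}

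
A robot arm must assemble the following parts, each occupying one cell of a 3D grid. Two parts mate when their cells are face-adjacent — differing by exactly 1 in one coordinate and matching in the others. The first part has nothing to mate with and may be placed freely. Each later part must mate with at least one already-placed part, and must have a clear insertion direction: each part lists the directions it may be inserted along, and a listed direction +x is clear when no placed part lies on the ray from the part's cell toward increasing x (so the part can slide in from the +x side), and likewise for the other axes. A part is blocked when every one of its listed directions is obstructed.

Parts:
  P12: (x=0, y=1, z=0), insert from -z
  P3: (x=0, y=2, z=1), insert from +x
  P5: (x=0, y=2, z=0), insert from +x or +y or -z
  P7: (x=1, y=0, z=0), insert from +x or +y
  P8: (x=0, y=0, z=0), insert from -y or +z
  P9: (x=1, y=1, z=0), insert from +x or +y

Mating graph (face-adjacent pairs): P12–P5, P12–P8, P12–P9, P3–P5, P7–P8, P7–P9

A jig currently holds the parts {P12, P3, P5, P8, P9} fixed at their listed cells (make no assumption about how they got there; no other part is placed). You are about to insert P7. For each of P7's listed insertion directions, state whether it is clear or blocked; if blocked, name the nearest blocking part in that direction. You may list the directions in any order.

+x: ray from P7(1, 0, 0) has no placed part ⇒ clear
+y: nearest on ray is P9@(1, 1, 0) ⇒ blocked

+x: clear; +y: blocked by P9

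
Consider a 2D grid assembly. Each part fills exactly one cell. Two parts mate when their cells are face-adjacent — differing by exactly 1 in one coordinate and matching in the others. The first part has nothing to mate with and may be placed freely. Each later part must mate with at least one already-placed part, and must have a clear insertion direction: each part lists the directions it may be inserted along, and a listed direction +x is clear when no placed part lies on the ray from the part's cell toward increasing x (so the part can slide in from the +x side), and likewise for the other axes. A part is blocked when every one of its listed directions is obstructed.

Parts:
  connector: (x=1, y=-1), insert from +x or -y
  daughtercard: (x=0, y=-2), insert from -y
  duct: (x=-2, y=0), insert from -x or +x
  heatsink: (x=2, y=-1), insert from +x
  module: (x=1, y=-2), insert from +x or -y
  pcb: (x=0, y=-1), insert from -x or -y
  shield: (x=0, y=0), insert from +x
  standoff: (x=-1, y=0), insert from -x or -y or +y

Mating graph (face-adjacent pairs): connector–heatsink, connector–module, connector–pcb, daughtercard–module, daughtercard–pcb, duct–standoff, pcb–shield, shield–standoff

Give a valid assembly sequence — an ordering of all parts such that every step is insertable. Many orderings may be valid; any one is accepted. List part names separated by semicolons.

1. standoff@(-1, 0) [-x clear] — {standoff}
2. shield@(0, 0) [+x clear] — {shield, standoff}
3. pcb@(0, -1) [-x clear] — {pcb, shield, standoff}
4. daughtercard@(0, -2) [-y clear] — {daughtercard, pcb, shield, standoff}
5. module@(1, -2) [+x clear] — {daughtercard, module, pcb, shield, standoff}
6. connector@(1, -1) [+x clear] — {connector, daughtercard, module, pcb, shield, standoff}
7. heatsink@(2, -1) [+x clear] — {connector, daughtercard, heatsink, module, pcb, shield, standoff}
8. duct@(-2, 0) [-x clear] — {connector, daughtercard, duct, heatsink, module, pcb, shield, standoff}

standoff; shield; pcb; daughtercard; module; connector; heatsink; duct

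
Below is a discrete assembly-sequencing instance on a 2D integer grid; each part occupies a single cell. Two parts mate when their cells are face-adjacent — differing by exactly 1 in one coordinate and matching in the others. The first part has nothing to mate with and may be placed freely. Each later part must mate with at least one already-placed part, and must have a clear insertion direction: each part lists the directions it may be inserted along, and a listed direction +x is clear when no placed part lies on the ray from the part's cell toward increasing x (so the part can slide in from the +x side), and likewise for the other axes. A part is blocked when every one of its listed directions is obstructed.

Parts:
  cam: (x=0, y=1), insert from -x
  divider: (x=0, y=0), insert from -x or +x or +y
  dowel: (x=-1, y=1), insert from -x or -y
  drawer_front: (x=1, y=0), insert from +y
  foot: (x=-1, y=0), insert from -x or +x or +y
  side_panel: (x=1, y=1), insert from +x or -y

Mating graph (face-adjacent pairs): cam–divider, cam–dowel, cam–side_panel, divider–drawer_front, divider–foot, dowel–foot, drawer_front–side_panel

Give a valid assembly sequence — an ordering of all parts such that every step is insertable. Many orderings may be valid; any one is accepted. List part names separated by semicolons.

drawer_front; side_panel; cam; dowel; divider; foot

1. drawer_front@(1, 0) [+y clear] — {drawer_front}
2. side_panel@(1, 1) [+x clear] — {drawer_front, side_panel}
3. cam@(0, 1) [-x clear] — {cam, drawer_front, side_panel}
4. dowel@(-1, 1) [-x clear] — {cam, dowel, drawer_front, side_panel}
5. divider@(0, 0) [-x clear] — {cam, divider, dowel, drawer_front, side_panel}
6. foot@(-1, 0) [-x clear] — {cam, divider, dowel, drawer_front, foot, side_panel}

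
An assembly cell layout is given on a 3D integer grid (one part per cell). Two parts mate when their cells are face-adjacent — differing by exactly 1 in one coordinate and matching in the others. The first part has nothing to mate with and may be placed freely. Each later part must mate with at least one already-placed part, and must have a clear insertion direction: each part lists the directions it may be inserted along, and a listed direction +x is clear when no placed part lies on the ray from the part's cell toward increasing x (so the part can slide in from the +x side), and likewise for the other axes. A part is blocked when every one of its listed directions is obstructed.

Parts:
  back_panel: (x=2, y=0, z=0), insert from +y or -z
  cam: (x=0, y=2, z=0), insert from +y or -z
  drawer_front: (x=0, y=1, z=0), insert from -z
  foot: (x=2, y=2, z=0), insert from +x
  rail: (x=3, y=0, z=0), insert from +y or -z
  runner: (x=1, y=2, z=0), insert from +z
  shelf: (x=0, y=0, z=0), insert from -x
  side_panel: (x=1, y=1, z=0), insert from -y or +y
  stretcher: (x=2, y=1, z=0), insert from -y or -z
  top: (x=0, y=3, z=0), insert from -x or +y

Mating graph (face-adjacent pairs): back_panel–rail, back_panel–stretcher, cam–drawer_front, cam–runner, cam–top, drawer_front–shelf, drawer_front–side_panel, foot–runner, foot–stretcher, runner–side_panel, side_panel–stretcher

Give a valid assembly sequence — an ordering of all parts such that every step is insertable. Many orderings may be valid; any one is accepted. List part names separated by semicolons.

1. cam@(0, 2, 0) [+y clear] — {cam}
2. top@(0, 3, 0) [-x clear] — {cam, top}
3. runner@(1, 2, 0) [+z clear] — {cam, runner, top}
4. foot@(2, 2, 0) [+x clear] — {cam, foot, runner, top}
5. stretcher@(2, 1, 0) [-y clear] — {cam, foot, runner, stretcher, top}
6. side_panel@(1, 1, 0) [-y clear] — {cam, foot, runner, side_panel, stretcher, top}
7. back_panel@(2, 0, 0) [-z clear] — {back_panel, cam, foot, runner, side_panel, stretcher, top}
8. rail@(3, 0, 0) [+y clear] — {back_panel, cam, foot, rail, runner, side_panel, stretcher, top}
9. drawer_front@(0, 1, 0) [-z clear] — {back_panel, cam, drawer_front, foot, rail, runner, side_panel, stretcher, top}
10. shelf@(0, 0, 0) [-x clear] — {back_panel, cam, drawer_front, foot, rail, runner, shelf, side_panel, stretcher, top}

cam; top; runner; foot; stretcher; side_panel; back_panel; rail; drawer_front; shelf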